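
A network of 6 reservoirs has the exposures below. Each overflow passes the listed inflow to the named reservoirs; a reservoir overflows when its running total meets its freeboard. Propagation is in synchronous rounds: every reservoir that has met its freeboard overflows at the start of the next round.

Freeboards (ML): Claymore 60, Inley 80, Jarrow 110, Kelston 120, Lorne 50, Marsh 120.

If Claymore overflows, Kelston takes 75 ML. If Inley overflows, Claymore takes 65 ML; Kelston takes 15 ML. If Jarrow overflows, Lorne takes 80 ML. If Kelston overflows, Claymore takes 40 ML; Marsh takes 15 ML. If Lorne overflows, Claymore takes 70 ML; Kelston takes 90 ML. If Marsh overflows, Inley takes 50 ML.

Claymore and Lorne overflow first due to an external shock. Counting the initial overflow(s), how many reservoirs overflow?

Round 1 — Claymore, Lorne overflow (initial).
  Kelston: +75+90 → 165 ≥ 120
Round 2 — Kelston overflows.
  Marsh: +15 → 15 < 120
No further overflows.

3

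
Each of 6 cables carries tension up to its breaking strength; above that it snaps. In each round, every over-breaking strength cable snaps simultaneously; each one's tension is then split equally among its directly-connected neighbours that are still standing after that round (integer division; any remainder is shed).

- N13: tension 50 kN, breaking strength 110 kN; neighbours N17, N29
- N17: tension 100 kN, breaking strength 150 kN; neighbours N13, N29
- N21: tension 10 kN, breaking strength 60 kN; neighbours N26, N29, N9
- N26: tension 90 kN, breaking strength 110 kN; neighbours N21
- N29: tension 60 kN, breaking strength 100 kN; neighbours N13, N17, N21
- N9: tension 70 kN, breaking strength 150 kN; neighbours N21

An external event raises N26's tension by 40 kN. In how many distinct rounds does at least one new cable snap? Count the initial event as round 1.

4

Round 1 — N26 at 130 > 110. N26 snaps.
  N26 sheds 130 kN to N21: 130 each.
    N21: 10+130 = 140 > 60
Round 2 — N21 snaps.
  N21 sheds 140 kN to N29, N9: 70 each.
    N29: 60+70 = 130 > 100
    N9: 70+70 = 140 ≤ 150
Round 3 — N29 snaps.
  N29 sheds 130 kN to N13, N17: 65 each.
    N13: 50+65 = 115 > 110
    N17: 100+65 = 165 > 150
Round 4 — N13, N17 snap.
  N13 sheds 115 kN: no online neighbours, lost.
  N17 sheds 165 kN: no online neighbours, lost.
No further breaks.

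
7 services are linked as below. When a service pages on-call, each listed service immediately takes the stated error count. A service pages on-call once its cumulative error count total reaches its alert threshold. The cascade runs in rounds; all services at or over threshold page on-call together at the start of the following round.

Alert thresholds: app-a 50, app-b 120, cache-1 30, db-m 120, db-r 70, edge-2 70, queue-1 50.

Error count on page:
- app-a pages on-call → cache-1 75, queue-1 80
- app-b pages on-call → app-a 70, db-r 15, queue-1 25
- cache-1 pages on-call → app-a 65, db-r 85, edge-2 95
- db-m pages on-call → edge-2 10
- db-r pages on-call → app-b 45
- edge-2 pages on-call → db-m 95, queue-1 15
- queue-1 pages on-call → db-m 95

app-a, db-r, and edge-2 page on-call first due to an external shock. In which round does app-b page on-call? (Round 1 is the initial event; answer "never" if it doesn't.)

Round 1 — app-a, db-r, edge-2 page on-call (initial).
  app-b: +45 → 45 < 120
  cache-1: +75 → 75 ≥ 30
  db-m: +95 → 95 < 120
  queue-1: +80+15 → 95 ≥ 50
Round 2 — cache-1, queue-1 page on-call.
  db-m: +95 → 190 ≥ 120
Round 3 — db-m pages on-call.
No further pages.

never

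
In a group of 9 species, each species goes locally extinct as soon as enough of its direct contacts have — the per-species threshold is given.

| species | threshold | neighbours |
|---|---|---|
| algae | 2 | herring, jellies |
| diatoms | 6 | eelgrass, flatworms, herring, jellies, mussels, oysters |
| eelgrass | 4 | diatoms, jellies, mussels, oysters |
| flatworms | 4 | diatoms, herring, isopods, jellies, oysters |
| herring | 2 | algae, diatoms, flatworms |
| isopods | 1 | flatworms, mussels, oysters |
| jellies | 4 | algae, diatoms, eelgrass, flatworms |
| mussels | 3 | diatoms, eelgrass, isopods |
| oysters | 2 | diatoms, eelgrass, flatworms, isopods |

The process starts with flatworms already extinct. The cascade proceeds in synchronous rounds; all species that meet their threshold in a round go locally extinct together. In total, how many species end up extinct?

Round 1 — flatworms goes locally extinct (initial).
Round 2 — checking thresholds:
  diatoms: 1 of 6 neighbours < 6, not yet.
  herring: 1 of 3 neighbours < 2, not yet.
  isopods: 1 of 3 neighbours ≥ 1, goes locally extinct.
  jellies: 1 of 4 neighbours < 4, not yet.
  oysters: 1 of 4 neighbours < 2, not yet.
Round 3 — checking thresholds:
  diatoms: 1 of 6 neighbours < 6, not yet.
  herring: 1 of 3 neighbours < 2, not yet.
  jellies: 1 of 4 neighbours < 4, not yet.
  mussels: 1 of 3 neighbours < 3, not yet.
  oysters: 2 of 4 neighbours ≥ 2, goes locally extinct.
Round 4 — no new extinctions; cascade stops.

3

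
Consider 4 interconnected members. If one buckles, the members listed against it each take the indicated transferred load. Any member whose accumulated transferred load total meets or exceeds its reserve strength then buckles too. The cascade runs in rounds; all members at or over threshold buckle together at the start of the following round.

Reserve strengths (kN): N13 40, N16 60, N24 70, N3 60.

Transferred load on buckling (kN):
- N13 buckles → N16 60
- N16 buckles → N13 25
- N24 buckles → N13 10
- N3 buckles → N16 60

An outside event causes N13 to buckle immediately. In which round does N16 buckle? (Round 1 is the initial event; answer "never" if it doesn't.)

2

Round 1 — N13 buckles (initial).
  N16: +60 → 60 ≥ 60
Round 2 — N16 buckles.
No further bucklings.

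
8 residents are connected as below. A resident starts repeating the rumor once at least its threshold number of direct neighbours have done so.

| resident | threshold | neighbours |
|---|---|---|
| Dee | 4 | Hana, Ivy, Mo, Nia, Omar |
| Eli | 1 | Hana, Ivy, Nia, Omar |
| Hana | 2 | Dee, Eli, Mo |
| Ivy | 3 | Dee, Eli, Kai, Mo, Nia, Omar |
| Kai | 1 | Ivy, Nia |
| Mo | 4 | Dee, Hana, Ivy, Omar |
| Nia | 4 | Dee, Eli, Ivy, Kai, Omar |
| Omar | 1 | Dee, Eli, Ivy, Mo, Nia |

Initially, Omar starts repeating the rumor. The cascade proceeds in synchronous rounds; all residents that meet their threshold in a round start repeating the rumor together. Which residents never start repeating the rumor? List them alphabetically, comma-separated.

Round 1 — Omar starts repeating the rumor (initial).
Round 2 — checking thresholds:
  Dee: 1 of 5 neighbours < 4, below threshold.
  Eli: 1 of 4 neighbours ≥ 1, starts repeating the rumor.
  Ivy: 1 of 6 neighbours < 3, below threshold.
  Mo: 1 of 4 neighbours < 4, below threshold.
  Nia: 1 of 5 neighbours < 4, below threshold.
Round 3 — no new spreads; cascade stops.

Dee, Hana, Ivy, Kai, Mo, Nia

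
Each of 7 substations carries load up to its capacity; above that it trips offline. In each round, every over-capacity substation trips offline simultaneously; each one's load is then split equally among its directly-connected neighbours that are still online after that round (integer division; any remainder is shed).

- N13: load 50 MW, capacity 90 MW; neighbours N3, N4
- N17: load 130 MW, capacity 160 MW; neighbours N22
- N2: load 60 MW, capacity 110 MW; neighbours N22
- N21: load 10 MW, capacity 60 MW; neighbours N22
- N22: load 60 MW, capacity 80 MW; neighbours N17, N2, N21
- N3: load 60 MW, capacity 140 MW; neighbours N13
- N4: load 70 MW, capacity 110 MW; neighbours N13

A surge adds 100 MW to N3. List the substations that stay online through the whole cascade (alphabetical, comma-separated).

N17, N2, N21, N22

Round 1 — N3 at 160 > 140. N3 trips offline.
  N3 sheds 160 MW to N13: 160 each.
    N13: 50+160 = 210 > 90
Round 2 — N13 trips offline.
  N13 sheds 210 MW to N4: 210 each.
    N4: 70+210 = 280 > 110
Round 3 — N4 trips offline.
  N4 sheds 280 MW: no online neighbours, lost.
No further trips.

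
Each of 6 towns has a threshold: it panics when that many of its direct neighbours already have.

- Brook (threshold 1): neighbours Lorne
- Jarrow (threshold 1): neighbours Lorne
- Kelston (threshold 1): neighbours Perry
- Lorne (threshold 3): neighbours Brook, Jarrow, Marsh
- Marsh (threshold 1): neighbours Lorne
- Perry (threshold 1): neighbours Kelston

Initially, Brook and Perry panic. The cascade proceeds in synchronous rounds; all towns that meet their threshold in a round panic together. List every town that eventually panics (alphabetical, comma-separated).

Brook, Kelston, Perry

Round 1 — Brook, Perry panic (initial).
Round 2 — checking thresholds:
  Kelston: 1 of 1 neighbours ≥ 1, panics.
  Lorne: 1 of 3 neighbours < 3, holds.
Round 3 — no new panics; cascade stops.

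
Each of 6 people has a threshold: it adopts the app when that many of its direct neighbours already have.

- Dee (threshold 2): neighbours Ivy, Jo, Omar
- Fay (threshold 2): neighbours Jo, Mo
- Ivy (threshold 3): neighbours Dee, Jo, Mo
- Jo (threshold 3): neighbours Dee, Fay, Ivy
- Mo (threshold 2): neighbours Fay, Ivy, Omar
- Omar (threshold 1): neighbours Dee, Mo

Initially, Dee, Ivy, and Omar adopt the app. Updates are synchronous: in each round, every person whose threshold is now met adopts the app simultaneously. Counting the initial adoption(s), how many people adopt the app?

Round 1 — Dee, Ivy, Omar adopt the app (initial).
Round 2 — checking thresholds:
  Jo: 2 of 3 neighbours < 3, holds.
  Mo: 2 of 3 neighbours ≥ 2, adopts the app.
Round 3 — no new adoptions; cascade stops.

4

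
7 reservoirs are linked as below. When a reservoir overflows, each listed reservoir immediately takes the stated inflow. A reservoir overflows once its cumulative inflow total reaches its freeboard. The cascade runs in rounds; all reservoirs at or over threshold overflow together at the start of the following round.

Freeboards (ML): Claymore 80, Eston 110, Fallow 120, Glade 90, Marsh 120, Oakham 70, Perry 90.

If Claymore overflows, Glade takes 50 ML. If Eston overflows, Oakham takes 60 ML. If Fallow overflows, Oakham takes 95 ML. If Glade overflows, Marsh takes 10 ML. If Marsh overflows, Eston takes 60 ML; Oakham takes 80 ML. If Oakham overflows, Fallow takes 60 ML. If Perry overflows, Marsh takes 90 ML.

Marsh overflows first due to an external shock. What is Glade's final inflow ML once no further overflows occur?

0

Round 1 — Marsh overflows (initial).
  Eston: +60 → 60 < 110
  Oakham: +80 → 80 ≥ 70
Round 2 — Oakham overflows.
  Fallow: +60 → 60 < 120
No further overflows.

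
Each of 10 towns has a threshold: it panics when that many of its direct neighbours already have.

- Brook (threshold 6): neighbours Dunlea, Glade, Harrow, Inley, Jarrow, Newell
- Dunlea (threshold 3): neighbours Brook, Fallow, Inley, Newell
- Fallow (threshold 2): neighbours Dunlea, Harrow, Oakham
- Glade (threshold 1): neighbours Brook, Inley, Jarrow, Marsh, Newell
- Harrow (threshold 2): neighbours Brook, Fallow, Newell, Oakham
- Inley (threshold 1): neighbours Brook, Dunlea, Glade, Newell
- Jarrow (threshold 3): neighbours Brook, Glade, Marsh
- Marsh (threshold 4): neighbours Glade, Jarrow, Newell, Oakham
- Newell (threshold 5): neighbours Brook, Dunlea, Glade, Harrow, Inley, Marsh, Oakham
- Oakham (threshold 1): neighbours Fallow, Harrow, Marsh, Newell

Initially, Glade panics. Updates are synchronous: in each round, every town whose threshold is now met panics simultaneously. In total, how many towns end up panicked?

2

Round 1 — Glade panics (initial).
Round 2 — checking thresholds:
  Brook: 1 of 6 neighbours < 6, below threshold.
  Inley: 1 of 4 neighbours ≥ 1, panics.
  Jarrow: 1 of 3 neighbours < 3, below threshold.
  Marsh: 1 of 4 neighbours < 4, below threshold.
  Newell: 1 of 7 neighbours < 5, below threshold.
Round 3 — no new panics; cascade stops.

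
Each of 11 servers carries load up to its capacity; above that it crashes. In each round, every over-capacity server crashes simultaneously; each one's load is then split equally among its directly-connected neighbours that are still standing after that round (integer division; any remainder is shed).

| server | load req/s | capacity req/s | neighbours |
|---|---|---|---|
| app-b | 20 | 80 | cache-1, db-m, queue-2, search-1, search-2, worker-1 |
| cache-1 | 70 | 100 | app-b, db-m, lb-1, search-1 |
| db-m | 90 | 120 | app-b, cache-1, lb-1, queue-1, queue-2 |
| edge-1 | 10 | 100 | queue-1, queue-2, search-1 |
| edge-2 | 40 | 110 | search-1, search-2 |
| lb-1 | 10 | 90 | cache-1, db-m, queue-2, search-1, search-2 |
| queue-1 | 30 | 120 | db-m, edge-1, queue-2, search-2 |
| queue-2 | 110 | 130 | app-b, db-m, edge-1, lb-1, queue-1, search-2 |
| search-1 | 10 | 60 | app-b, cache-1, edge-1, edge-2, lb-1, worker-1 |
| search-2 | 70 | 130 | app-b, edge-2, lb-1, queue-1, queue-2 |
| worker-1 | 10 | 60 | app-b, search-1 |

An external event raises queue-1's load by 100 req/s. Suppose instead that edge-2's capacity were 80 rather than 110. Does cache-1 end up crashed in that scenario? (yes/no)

With edge-2's capacity at 80:
Round 1 — queue-1 at 130 > 120. queue-1 crashes.
  queue-1 sheds 130 req/s to db-m, edge-1, queue-2, search-2: 32 each (2 lost).
    db-m: 90+32 = 122 > 120
    edge-1: 10+32 = 42 ≤ 100
    queue-2: 110+32 = 142 > 130
    search-2: 70+32 = 102 ≤ 130
Round 2 — db-m, queue-2 crash.
  db-m sheds 122 req/s to app-b, cache-1, lb-1: 40 each (2 lost).
    app-b: 20+40 = 60 ≤ 80
    cache-1: 70+40 = 110 > 100
    lb-1: 10+40 = 50 ≤ 90
  queue-2 sheds 142 req/s to app-b, edge-1, lb-1, search-2: 35 each (2 lost).
    app-b: 60+35 = 95 > 80
    edge-1: 42+35 = 77 ≤ 100
    lb-1: 50+35 = 85 ≤ 90
    search-2: 102+35 = 137 > 130
Round 3 — app-b, cache-1, search-2 crash.
  app-b sheds 95 req/s to search-1, worker-1: 47 each (1 lost).
    search-1: 10+47 = 57 ≤ 60
    worker-1: 10+47 = 57 ≤ 60
  cache-1 sheds 110 req/s to lb-1, search-1: 55 each.
    lb-1: 85+55 = 140 > 90
    search-1: 57+55 = 112 > 60
  search-2 sheds 137 req/s to edge-2, lb-1: 68 each (1 lost).
    edge-2: 40+68 = 108 > 80
    lb-1: 140+68 = 208 > 90
Round 4 — edge-2, lb-1, search-1 crash.
  edge-2 sheds 108 req/s: no online neighbours, lost.
  lb-1 sheds 208 req/s: no online neighbours, lost.
  search-1 sheds 112 req/s to edge-1, worker-1: 56 each.
    edge-1: 77+56 = 133 > 100
    worker-1: 57+56 = 113 > 60
Round 5 — edge-1, worker-1 crash.
  edge-1 sheds 133 req/s: no online neighbours, lost.
  worker-1 sheds 113 req/s: no online neighbours, lost.
No further crashes.

yes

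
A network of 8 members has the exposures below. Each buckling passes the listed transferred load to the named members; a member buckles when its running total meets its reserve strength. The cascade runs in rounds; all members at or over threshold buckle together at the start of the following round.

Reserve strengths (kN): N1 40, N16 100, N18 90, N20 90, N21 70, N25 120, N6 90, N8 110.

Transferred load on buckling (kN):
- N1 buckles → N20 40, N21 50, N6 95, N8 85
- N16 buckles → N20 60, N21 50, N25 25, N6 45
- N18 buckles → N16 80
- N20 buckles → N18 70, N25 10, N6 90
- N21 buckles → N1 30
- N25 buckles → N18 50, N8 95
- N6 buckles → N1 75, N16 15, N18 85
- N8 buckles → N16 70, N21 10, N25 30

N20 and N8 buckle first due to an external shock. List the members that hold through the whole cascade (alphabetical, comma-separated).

Round 1 — N20, N8 buckle (initial).
  N16: +70 → 70 < 100
  N18: +70 → 70 < 90
  N21: +10 → 10 < 70
  N25: +10+30 → 40 < 120
  N6: +90 → 90 ≥ 90
Round 2 — N6 buckles.
  N1: +75 → 75 ≥ 40
  N16: +15 → 85 < 100
  N18: +85 → 155 ≥ 90
Round 3 — N1, N18 buckle.
  N16: +80 → 165 ≥ 100
  N21: +50 → 60 < 70
Round 4 — N16 buckles.
  N21: +50 → 110 ≥ 70
  N25: +25 → 65 < 120
Round 5 — N21 buckles.
No further bucklings.

N25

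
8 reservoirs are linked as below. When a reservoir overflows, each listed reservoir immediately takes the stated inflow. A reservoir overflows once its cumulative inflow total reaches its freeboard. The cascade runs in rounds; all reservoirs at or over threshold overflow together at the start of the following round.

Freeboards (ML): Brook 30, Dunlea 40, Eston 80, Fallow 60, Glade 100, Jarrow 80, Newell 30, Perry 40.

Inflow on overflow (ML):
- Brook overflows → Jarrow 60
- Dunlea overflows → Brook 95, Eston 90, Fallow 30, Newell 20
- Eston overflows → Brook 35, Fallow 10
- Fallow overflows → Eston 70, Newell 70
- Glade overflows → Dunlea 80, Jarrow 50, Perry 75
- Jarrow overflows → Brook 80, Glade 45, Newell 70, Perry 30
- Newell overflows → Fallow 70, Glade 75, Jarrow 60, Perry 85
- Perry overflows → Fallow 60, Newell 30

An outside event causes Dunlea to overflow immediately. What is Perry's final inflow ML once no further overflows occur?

Round 1 — Dunlea overflows (initial).
  Brook: +95 → 95 ≥ 30
  Eston: +90 → 90 ≥ 80
  Fallow: +30 → 30 < 60
  Newell: +20 → 20 < 30
Round 2 — Brook, Eston overflow.
  Fallow: +10 → 40 < 60
  Jarrow: +60 → 60 < 80
No further overflows.

0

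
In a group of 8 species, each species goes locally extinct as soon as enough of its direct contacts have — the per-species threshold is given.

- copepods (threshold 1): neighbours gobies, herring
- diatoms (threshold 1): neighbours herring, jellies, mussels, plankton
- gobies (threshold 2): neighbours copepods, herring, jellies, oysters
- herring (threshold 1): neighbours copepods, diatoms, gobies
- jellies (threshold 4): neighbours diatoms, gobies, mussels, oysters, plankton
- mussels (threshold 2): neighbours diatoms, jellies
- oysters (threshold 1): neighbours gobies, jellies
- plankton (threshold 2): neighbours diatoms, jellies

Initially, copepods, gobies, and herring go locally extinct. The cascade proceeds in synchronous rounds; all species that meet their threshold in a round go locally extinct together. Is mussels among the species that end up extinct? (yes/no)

Round 1 — copepods, gobies, herring go locally extinct (initial).
Round 2 — checking thresholds:
  diatoms: 1 of 4 neighbours ≥ 1, goes locally extinct.
  jellies: 1 of 5 neighbours < 4, holds.
  oysters: 1 of 2 neighbours ≥ 1, goes locally extinct.
Round 3 — no new extinctions; cascade stops.

no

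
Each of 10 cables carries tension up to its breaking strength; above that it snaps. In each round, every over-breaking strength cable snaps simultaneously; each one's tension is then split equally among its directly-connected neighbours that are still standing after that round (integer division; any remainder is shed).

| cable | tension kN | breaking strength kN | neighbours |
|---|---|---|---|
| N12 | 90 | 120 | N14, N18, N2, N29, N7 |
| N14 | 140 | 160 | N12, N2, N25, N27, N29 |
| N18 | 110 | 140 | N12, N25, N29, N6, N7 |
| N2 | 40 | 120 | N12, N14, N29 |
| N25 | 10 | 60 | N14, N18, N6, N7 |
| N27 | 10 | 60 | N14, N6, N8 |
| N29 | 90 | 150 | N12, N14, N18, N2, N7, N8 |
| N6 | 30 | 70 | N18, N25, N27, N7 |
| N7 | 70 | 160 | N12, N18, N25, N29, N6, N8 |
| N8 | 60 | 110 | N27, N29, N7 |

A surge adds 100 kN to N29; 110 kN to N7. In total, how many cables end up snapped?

Round 1 — N29 at 190 > 150; N7 at 180 > 160. N29, N7 snap.
  N29 sheds 190 kN to N12, N14, N18, N2, N8: 38 each.
    N12: 90+38 = 128 > 120
    N14: 140+38 = 178 > 160
    N18: 110+38 = 148 > 140
    N2: 40+38 = 78 ≤ 120
    N8: 60+38 = 98 ≤ 110
  N7 sheds 180 kN to N12, N18, N25, N6, N8: 36 each.
    N12: 128+36 = 164 > 120
    N18: 148+36 = 184 > 140
    N25: 10+36 = 46 ≤ 60
    N6: 30+36 = 66 ≤ 70
    N8: 98+36 = 134 > 110
Round 2 — N12, N14, N18, N8 snap.
  N12 sheds 164 kN to N2: 164 each.
    N2: 78+164 = 242 > 120
  N14 sheds 178 kN to N2, N25, N27: 59 each (1 lost).
    N2: 242+59 = 301 > 120
    N25: 46+59 = 105 > 60
    N27: 10+59 = 69 > 60
  N18 sheds 184 kN to N25, N6: 92 each.
    N25: 105+92 = 197 > 60
    N6: 66+92 = 158 > 70
  N8 sheds 134 kN to N27: 134 each.
    N27: 69+134 = 203 > 60
Round 3 — N2, N25, N27, N6 snap.
  N2 sheds 301 kN: no online neighbours, lost.
  N25 sheds 197 kN: no online neighbours, lost.
  N27 sheds 203 kN: no online neighbours, lost.
  N6 sheds 158 kN: no online neighbours, lost.
No further breaks.

10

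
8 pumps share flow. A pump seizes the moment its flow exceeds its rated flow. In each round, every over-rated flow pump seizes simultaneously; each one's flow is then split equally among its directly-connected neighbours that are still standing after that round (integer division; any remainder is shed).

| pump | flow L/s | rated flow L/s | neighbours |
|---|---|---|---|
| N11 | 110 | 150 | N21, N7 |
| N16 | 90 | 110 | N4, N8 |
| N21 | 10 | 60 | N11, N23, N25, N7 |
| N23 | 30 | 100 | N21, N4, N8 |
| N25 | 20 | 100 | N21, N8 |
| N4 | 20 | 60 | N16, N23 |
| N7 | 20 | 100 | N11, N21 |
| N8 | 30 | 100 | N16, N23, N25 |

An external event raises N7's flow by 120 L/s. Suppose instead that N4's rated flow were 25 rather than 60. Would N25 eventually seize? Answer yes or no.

With N4's rated flow at 25:
Round 1 — N7 at 140 > 100. N7 seizes.
  N7 sheds 140 L/s to N11, N21: 70 each.
    N11: 110+70 = 180 > 150
    N21: 10+70 = 80 > 60
Round 2 — N11, N21 seize.
  N11 sheds 180 L/s: no online neighbours, lost.
  N21 sheds 80 L/s to N23, N25: 40 each.
    N23: 30+40 = 70 ≤ 100
    N25: 20+40 = 60 ≤ 100
No further seizures.

no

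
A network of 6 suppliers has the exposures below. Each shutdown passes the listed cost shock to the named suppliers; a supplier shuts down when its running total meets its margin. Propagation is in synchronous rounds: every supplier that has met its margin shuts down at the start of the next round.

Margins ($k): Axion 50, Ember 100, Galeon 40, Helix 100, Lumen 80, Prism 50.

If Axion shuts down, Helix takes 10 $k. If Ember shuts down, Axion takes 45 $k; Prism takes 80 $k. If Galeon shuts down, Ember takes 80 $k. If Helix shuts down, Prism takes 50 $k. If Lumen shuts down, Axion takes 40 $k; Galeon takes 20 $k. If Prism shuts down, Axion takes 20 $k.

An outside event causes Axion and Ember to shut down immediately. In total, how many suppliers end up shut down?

3

Round 1 — Axion, Ember shut down (initial).
  Helix: +10 → 10 < 100
  Prism: +80 → 80 ≥ 50
Round 2 — Prism shuts down.
No further shutdowns.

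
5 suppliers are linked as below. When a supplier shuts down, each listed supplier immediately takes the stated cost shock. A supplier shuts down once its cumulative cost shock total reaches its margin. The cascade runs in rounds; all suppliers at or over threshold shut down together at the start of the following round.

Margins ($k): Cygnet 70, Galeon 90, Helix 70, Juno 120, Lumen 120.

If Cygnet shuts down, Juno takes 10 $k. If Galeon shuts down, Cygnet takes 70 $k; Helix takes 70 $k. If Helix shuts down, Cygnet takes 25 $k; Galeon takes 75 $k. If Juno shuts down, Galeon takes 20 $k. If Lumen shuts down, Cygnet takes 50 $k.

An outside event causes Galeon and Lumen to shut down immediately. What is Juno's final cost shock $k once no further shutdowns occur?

Round 1 — Galeon, Lumen shut down (initial).
  Cygnet: +70+50 → 120 ≥ 70
  Helix: +70 → 70 ≥ 70
Round 2 — Cygnet, Helix shut down.
  Juno: +10 → 10 < 120
No further shutdowns.

10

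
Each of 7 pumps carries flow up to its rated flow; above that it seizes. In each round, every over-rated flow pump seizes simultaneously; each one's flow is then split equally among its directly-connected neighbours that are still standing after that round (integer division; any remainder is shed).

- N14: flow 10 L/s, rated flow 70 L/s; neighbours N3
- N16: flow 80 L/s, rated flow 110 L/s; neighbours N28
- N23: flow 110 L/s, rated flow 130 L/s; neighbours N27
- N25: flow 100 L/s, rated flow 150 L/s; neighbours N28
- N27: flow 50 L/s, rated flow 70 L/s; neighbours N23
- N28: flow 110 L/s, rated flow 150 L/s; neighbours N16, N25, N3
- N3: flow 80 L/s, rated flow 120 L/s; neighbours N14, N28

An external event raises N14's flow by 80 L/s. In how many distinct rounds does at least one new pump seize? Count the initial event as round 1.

Round 1 — N14 at 90 > 70. N14 seizes.
  N14 sheds 90 L/s to N3: 90 each.
    N3: 80+90 = 170 > 120
Round 2 — N3 seizes.
  N3 sheds 170 L/s to N28: 170 each.
    N28: 110+170 = 280 > 150
Round 3 — N28 seizes.
  N28 sheds 280 L/s to N16, N25: 140 each.
    N16: 80+140 = 220 > 110
    N25: 100+140 = 240 > 150
Round 4 — N16, N25 seize.
  N16 sheds 220 L/s: no online neighbours, lost.
  N25 sheds 240 L/s: no online neighbours, lost.
No further seizures.

4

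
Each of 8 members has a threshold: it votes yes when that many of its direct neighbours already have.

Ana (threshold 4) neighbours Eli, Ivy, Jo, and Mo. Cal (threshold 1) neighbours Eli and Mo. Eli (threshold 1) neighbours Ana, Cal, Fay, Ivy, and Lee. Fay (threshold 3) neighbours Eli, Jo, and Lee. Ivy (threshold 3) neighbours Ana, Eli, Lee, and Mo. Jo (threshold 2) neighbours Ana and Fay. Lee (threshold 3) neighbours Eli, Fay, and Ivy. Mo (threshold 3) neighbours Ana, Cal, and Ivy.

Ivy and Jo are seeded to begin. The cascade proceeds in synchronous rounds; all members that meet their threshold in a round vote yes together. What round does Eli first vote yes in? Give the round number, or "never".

2

Round 1 — Ivy, Jo vote yes (initial).
Round 2 — checking thresholds:
  Ana: 2 of 4 neighbours < 4, holds.
  Eli: 1 of 5 neighbours ≥ 1, votes yes.
  Fay: 1 of 3 neighbours < 3, holds.
  Lee: 1 of 3 neighbours < 3, holds.
  Mo: 1 of 3 neighbours < 3, holds.
Round 3 — checking thresholds:
  Ana: 3 of 4 neighbours < 4, holds.
  Cal: 1 of 2 neighbours ≥ 1, votes yes.
  Fay: 2 of 3 neighbours < 3, holds.
  Lee: 2 of 3 neighbours < 3, holds.
  Mo: 1 of 3 neighbours < 3, holds.
Round 4 — no new yes votes; cascade stops.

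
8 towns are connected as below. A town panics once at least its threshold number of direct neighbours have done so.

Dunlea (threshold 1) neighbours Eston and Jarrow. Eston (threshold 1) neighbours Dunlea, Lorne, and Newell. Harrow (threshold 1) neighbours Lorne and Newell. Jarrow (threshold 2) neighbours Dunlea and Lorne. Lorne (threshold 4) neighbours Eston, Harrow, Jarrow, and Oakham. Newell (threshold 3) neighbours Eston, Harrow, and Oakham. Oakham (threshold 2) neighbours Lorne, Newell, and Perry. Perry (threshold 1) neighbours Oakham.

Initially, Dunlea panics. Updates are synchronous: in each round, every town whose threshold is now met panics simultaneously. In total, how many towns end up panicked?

Round 1 — Dunlea panics (initial).
Round 2 — checking thresholds:
  Eston: 1 of 3 neighbours ≥ 1, panics.
  Jarrow: 1 of 2 neighbours < 2, not yet.
Round 3 — no new panics; cascade stops.

2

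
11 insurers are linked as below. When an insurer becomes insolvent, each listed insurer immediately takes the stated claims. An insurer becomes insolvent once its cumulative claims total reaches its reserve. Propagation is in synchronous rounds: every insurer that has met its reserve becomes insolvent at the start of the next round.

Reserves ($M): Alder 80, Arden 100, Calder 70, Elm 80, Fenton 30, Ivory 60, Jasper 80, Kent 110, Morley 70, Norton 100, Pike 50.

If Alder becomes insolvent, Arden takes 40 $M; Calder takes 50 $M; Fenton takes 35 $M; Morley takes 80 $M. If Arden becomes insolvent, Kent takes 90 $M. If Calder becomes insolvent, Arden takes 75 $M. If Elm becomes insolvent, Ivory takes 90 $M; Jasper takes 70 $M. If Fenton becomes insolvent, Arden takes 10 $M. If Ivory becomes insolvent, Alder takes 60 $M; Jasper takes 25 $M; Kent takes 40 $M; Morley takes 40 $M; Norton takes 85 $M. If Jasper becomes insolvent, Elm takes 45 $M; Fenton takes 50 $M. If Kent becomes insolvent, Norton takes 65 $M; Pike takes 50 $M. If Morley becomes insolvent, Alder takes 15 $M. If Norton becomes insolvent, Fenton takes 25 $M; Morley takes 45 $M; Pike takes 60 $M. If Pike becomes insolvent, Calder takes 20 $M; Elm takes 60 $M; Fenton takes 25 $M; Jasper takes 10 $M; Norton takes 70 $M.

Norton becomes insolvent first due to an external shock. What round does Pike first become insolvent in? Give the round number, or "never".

2

Round 1 — Norton becomes insolvent (initial).
  Fenton: +25 → 25 < 30
  Morley: +45 → 45 < 70
  Pike: +60 → 60 ≥ 50
Round 2 — Pike becomes insolvent.
  Calder: +20 → 20 < 70
  Elm: +60 → 60 < 80
  Fenton: +25 → 50 ≥ 30
  Jasper: +10 → 10 < 80
Round 3 — Fenton becomes insolvent.
  Arden: +10 → 10 < 100
No further insolvencies.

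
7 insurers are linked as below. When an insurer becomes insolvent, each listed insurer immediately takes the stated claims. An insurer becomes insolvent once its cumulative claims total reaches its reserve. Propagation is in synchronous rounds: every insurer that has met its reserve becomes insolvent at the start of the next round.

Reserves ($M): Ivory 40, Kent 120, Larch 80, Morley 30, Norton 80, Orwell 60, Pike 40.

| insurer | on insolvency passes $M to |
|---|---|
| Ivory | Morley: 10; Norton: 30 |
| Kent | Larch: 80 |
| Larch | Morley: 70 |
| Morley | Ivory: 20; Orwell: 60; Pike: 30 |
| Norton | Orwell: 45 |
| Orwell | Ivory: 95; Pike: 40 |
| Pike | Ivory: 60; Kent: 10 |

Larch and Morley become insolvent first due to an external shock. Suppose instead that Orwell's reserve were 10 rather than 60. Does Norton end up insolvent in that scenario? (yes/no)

With Orwell's reserve at 10:
Round 1 — Larch, Morley become insolvent (initial).
  Ivory: +20 → 20 < 40
  Orwell: +60 → 60 ≥ 10
  Pike: +30 → 30 < 40
Round 2 — Orwell becomes insolvent.
  Ivory: +95 → 115 ≥ 40
  Pike: +40 → 70 ≥ 40
Round 3 — Ivory, Pike become insolvent.
  Kent: +10 → 10 < 120
  Norton: +30 → 30 < 80
No further insolvencies.

no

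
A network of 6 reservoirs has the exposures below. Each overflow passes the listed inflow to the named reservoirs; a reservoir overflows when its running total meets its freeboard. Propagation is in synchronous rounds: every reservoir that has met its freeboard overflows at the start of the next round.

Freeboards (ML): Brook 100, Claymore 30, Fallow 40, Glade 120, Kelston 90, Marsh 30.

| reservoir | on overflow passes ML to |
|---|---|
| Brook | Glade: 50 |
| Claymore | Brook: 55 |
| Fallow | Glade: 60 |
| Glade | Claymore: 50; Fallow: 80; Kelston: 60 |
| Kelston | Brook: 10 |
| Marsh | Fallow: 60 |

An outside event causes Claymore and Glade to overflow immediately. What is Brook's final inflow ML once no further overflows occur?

55

Round 1 — Claymore, Glade overflow (initial).
  Brook: +55 → 55 < 100
  Fallow: +80 → 80 ≥ 40
  Kelston: +60 → 60 < 90
Round 2 — Fallow overflows.
No further overflows.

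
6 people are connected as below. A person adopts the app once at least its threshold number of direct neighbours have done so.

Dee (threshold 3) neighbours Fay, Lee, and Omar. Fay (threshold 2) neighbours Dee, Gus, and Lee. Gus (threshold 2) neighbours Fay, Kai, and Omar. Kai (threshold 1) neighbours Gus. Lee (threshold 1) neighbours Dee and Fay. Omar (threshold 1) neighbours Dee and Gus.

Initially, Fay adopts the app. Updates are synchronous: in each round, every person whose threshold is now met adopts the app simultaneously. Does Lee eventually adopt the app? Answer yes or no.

Round 1 — Fay adopts the app (initial).
Round 2 — checking thresholds:
  Dee: 1 of 3 neighbours < 3, below threshold.
  Gus: 1 of 3 neighbours < 2, below threshold.
  Lee: 1 of 2 neighbours ≥ 1, adopts the app.
Round 3 — no new adoptions; cascade stops.

yes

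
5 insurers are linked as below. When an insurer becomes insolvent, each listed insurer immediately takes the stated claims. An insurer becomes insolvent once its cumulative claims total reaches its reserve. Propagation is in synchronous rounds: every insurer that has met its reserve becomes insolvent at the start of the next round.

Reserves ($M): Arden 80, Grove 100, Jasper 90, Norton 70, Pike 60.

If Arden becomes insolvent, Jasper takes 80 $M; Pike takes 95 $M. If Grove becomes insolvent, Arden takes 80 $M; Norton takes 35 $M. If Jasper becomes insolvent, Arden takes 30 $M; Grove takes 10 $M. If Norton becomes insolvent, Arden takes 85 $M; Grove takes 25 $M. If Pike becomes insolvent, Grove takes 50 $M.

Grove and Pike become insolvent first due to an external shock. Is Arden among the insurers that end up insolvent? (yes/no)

yes

Round 1 — Grove, Pike become insolvent (initial).
  Arden: +80 → 80 ≥ 80
  Norton: +35 → 35 < 70
Round 2 — Arden becomes insolvent.
  Jasper: +80 → 80 < 90
No further insolvencies.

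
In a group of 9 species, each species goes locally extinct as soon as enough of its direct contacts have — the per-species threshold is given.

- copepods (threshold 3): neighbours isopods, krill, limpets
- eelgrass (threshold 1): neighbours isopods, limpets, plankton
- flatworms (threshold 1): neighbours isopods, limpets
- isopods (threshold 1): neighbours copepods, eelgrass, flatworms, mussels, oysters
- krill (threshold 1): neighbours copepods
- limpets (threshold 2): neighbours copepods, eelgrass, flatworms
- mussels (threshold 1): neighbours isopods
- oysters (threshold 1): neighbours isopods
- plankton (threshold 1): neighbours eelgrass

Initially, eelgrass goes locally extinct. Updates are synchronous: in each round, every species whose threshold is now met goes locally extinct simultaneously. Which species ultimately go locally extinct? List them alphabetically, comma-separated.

Round 1 — eelgrass goes locally extinct (initial).
Round 2 — checking thresholds:
  isopods: 1 of 5 neighbours ≥ 1, goes locally extinct.
  limpets: 1 of 3 neighbours < 2, below threshold.
  plankton: 1 of 1 neighbours ≥ 1, goes locally extinct.
Round 3 — checking thresholds:
  copepods: 1 of 3 neighbours < 3, below threshold.
  flatworms: 1 of 2 neighbours ≥ 1, goes locally extinct.
  limpets: 1 of 3 neighbours < 2, below threshold.
  mussels: 1 of 1 neighbours ≥ 1, goes locally extinct.
  oysters: 1 of 1 neighbours ≥ 1, goes locally extinct.
Round 4 — checking thresholds:
  copepods: 1 of 3 neighbours < 3, below threshold.
  limpets: 2 of 3 neighbours ≥ 2, goes locally extinct.
Round 5 — no new extinctions; cascade stops.

eelgrass, flatworms, isopods, limpets, mussels, oysters, plankton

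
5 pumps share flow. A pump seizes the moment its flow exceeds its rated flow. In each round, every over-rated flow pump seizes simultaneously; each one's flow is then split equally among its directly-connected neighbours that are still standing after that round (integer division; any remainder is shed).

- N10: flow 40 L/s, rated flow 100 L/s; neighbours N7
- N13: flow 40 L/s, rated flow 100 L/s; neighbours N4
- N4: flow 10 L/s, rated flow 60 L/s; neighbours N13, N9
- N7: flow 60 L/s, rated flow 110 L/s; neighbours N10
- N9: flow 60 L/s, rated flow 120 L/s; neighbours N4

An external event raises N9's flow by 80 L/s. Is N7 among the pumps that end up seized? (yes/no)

no

Round 1 — N9 at 140 > 120. N9 seizes.
  N9 sheds 140 L/s to N4: 140 each.
    N4: 10+140 = 150 > 60
Round 2 — N4 seizes.
  N4 sheds 150 L/s to N13: 150 each.
    N13: 40+150 = 190 > 100
Round 3 — N13 seizes.
  N13 sheds 190 L/s: no online neighbours, lost.
No further seizures.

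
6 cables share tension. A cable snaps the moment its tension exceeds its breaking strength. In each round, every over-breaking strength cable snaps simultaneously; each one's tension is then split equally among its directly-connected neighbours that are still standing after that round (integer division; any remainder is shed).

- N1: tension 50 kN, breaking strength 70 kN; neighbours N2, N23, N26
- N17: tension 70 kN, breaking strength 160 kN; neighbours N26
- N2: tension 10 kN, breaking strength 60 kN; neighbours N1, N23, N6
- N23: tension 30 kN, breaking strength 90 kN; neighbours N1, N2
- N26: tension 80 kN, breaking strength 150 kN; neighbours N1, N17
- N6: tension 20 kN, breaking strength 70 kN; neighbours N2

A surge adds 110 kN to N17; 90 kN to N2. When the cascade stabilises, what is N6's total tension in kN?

53

Round 1 — N17 at 180 > 160; N2 at 100 > 60. N17, N2 snap.
  N17 sheds 180 kN to N26: 180 each.
    N26: 80+180 = 260 > 150
  N2 sheds 100 kN to N1, N23, N6: 33 each (1 lost).
    N1: 50+33 = 83 > 70
    N23: 30+33 = 63 ≤ 90
    N6: 20+33 = 53 ≤ 70
Round 2 — N1, N26 snap.
  N1 sheds 83 kN to N23: 83 each.
    N23: 63+83 = 146 > 90
  N26 sheds 260 kN: no online neighbours, lost.
Round 3 — N23 snaps.
  N23 sheds 146 kN: no online neighbours, lost.
No further breaks.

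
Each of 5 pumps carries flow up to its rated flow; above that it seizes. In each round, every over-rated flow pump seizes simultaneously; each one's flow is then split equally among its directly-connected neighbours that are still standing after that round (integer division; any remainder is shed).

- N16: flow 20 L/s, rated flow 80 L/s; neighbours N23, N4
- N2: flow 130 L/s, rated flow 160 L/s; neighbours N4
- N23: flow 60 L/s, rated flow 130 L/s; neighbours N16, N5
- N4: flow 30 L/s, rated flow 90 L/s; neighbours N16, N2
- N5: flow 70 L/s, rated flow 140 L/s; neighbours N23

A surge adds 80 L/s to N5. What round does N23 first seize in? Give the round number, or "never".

Round 1 — N5 at 150 > 140. N5 seizes.
  N5 sheds 150 L/s to N23: 150 each.
    N23: 60+150 = 210 > 130
Round 2 — N23 seizes.
  N23 sheds 210 L/s to N16: 210 each.
    N16: 20+210 = 230 > 80
Round 3 — N16 seizes.
  N16 sheds 230 L/s to N4: 230 each.
    N4: 30+230 = 260 > 90
Round 4 — N4 seizes.
  N4 sheds 260 L/s to N2: 260 each.
    N2: 130+260 = 390 > 160
Round 5 — N2 seizes.
  N2 sheds 390 L/s: no online neighbours, lost.
No further seizures.

2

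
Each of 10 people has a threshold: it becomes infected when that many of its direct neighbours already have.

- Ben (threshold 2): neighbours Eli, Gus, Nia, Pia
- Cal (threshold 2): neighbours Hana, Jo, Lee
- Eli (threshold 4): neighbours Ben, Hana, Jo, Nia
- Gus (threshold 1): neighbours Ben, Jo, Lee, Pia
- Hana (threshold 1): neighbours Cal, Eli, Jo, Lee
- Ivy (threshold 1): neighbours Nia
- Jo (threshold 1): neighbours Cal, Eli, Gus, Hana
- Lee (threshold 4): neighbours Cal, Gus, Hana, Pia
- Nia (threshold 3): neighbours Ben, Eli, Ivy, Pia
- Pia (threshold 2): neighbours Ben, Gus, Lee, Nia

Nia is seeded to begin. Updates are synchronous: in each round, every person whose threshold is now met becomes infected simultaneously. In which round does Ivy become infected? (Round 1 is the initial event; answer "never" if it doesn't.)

Round 1 — Nia becomes infected (initial).
Round 2 — checking thresholds:
  Ben: 1 of 4 neighbours < 2, not yet.
  Eli: 1 of 4 neighbours < 4, not yet.
  Ivy: 1 of 1 neighbours ≥ 1, becomes infected.
  Pia: 1 of 4 neighbours < 2, not yet.
Round 3 — no new infections; cascade stops.

2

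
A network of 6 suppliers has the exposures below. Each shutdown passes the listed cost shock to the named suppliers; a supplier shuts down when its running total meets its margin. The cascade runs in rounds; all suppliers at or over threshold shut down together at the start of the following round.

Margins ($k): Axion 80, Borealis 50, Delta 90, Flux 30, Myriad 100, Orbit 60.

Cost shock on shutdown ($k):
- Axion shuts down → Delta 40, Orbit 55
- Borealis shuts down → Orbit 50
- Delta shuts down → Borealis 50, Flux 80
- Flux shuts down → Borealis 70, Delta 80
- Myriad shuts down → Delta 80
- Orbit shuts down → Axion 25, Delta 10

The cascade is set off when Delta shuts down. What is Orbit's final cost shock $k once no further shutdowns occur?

50

Round 1 — Delta shuts down (initial).
  Borealis: +50 → 50 ≥ 50
  Flux: +80 → 80 ≥ 30
Round 2 — Borealis, Flux shut down.
  Orbit: +50 → 50 < 60
No further shutdowns.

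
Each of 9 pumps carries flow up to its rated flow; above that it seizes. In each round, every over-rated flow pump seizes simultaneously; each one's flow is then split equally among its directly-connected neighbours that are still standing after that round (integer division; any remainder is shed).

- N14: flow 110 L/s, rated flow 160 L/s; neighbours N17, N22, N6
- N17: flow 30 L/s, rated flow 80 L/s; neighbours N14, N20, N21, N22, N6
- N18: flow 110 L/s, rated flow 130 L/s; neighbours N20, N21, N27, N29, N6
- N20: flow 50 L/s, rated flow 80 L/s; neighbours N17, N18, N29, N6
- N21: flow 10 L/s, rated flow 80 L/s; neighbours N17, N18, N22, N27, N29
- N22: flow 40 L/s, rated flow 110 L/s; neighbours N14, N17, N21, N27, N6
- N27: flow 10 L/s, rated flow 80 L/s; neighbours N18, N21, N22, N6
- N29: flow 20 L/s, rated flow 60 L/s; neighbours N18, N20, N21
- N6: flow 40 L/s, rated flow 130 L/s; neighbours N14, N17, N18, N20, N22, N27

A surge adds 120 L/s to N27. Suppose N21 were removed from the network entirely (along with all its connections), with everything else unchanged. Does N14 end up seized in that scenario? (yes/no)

yes

With N21 removed:
Round 1 — N27 at 130 > 80. N27 seizes.
  N27 sheds 130 L/s to N18, N22, N6: 43 each (1 lost).
    N18: 110+43 = 153 > 130
    N22: 40+43 = 83 ≤ 110
    N6: 40+43 = 83 ≤ 130
Round 2 — N18 seizes.
  N18 sheds 153 L/s to N20, N29, N6: 51 each.
    N20: 50+51 = 101 > 80
    N29: 20+51 = 71 > 60
    N6: 83+51 = 134 > 130
Round 3 — N20, N29, N6 seize.
  N20 sheds 101 L/s to N17: 101 each.
    N17: 30+101 = 131 > 80
  N29 sheds 71 L/s: no online neighbours, lost.
  N6 sheds 134 L/s to N14, N17, N22: 44 each (2 lost).
    N14: 110+44 = 154 ≤ 160
    N17: 131+44 = 175 > 80
    N22: 83+44 = 127 > 110
Round 4 — N17, N22 seize.
  N17 sheds 175 L/s to N14: 175 each.
    N14: 154+175 = 329 > 160
  N22 sheds 127 L/s to N14: 127 each.
    N14: 329+127 = 456 > 160
Round 5 — N14 seizes.
  N14 sheds 456 L/s: no online neighbours, lost.
No further seizures.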